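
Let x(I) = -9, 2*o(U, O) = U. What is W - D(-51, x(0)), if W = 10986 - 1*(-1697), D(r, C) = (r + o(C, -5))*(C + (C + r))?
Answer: 17707/2 ≈ 8853.5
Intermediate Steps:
o(U, O) = U/2
D(r, C) = (r + C/2)*(r + 2*C) (D(r, C) = (r + C/2)*(C + (C + r)) = (r + C/2)*(r + 2*C))
W = 12683 (W = 10986 + 1697 = 12683)
W - D(-51, x(0)) = 12683 - ((-9)² + (-51)² + (5/2)*(-9)*(-51)) = 12683 - (81 + 2601 + 2295/2) = 12683 - 1*7659/2 = 12683 - 7659/2 = 17707/2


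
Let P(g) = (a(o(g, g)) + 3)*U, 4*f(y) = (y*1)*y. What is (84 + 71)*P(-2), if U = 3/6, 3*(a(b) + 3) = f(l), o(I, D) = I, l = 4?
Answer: 310/3 ≈ 103.33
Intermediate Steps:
f(y) = y**2/4 (f(y) = ((y*1)*y)/4 = (y*y)/4 = y**2/4)
a(b) = -5/3 (a(b) = -3 + ((1/4)*4**2)/3 = -3 + ((1/4)*16)/3 = -3 + (1/3)*4 = -3 + 4/3 = -5/3)
U = 1/2 (U = 3*(1/6) = 1/2 ≈ 0.50000)
P(g) = 2/3 (P(g) = (-5/3 + 3)*(1/2) = (4/3)*(1/2) = 2/3)
(84 + 71)*P(-2) = (84 + 71)*(2/3) = 155*(2/3) = 310/3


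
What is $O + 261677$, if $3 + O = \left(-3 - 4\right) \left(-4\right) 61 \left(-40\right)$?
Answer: $193354$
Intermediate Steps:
$O = -68323$ ($O = -3 + \left(-3 - 4\right) \left(-4\right) 61 \left(-40\right) = -3 + \left(-7\right) \left(-4\right) 61 \left(-40\right) = -3 + 28 \cdot 61 \left(-40\right) = -3 + 1708 \left(-40\right) = -3 - 68320 = -68323$)
$O + 261677 = -68323 + 261677 = 193354$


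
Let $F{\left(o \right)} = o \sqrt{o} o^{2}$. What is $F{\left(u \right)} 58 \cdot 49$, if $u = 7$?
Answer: $974806 \sqrt{7} \approx 2.5791 \cdot 10^{6}$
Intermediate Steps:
$F{\left(o \right)} = o^{\frac{7}{2}}$ ($F{\left(o \right)} = o^{\frac{3}{2}} o^{2} = o^{\frac{7}{2}}$)
$F{\left(u \right)} 58 \cdot 49 = 7^{\frac{7}{2}} \cdot 58 \cdot 49 = 343 \sqrt{7} \cdot 58 \cdot 49 = 19894 \sqrt{7} \cdot 49 = 974806 \sqrt{7}$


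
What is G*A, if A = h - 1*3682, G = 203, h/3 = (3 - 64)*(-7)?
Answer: -487403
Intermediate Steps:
h = 1281 (h = 3*((3 - 64)*(-7)) = 3*(-61*(-7)) = 3*427 = 1281)
A = -2401 (A = 1281 - 1*3682 = 1281 - 3682 = -2401)
G*A = 203*(-2401) = -487403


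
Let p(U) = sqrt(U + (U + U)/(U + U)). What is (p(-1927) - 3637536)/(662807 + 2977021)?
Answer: -303128/303319 + I*sqrt(214)/1213276 ≈ -0.99937 + 1.2057e-5*I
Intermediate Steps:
p(U) = sqrt(1 + U) (p(U) = sqrt(U + (2*U)/((2*U))) = sqrt(U + (2*U)*(1/(2*U))) = sqrt(U + 1) = sqrt(1 + U))
(p(-1927) - 3637536)/(662807 + 2977021) = (sqrt(1 - 1927) - 3637536)/(662807 + 2977021) = (sqrt(-1926) - 3637536)/3639828 = (3*I*sqrt(214) - 3637536)*(1/3639828) = (-3637536 + 3*I*sqrt(214))*(1/3639828) = -303128/303319 + I*sqrt(214)/1213276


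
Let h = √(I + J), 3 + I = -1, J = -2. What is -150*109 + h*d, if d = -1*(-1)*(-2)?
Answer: -16350 - 2*I*√6 ≈ -16350.0 - 4.899*I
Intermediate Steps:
I = -4 (I = -3 - 1 = -4)
h = I*√6 (h = √(-4 - 2) = √(-6) = I*√6 ≈ 2.4495*I)
d = -2 (d = 1*(-2) = -2)
-150*109 + h*d = -150*109 + (I*√6)*(-2) = -16350 - 2*I*√6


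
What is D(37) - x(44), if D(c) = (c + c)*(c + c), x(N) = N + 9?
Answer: 5423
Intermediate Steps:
x(N) = 9 + N
D(c) = 4*c² (D(c) = (2*c)*(2*c) = 4*c²)
D(37) - x(44) = 4*37² - (9 + 44) = 4*1369 - 1*53 = 5476 - 53 = 5423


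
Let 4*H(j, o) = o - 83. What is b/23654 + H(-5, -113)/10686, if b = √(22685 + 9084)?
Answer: -49/10686 + √31769/23654 ≈ 0.0029498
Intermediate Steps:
H(j, o) = -83/4 + o/4 (H(j, o) = (o - 83)/4 = (-83 + o)/4 = -83/4 + o/4)
b = √31769 ≈ 178.24
b/23654 + H(-5, -113)/10686 = √31769/23654 + (-83/4 + (¼)*(-113))/10686 = √31769*(1/23654) + (-83/4 - 113/4)*(1/10686) = √31769/23654 - 49*1/10686 = √31769/23654 - 49/10686 = -49/10686 + √31769/23654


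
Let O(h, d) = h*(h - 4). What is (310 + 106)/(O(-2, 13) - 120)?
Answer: -104/27 ≈ -3.8519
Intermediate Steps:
O(h, d) = h*(-4 + h)
(310 + 106)/(O(-2, 13) - 120) = (310 + 106)/(-2*(-4 - 2) - 120) = 416/(-2*(-6) - 120) = 416/(12 - 120) = 416/(-108) = 416*(-1/108) = -104/27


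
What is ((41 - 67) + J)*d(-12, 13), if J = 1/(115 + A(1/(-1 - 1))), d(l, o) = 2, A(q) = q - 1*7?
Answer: -11176/215 ≈ -51.981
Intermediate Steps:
A(q) = -7 + q (A(q) = q - 7 = -7 + q)
J = 2/215 (J = 1/(115 + (-7 + 1/(-1 - 1))) = 1/(115 + (-7 + 1/(-2))) = 1/(115 + (-7 - 1/2)) = 1/(115 - 15/2) = 1/(215/2) = 2/215 ≈ 0.0093023)
((41 - 67) + J)*d(-12, 13) = ((41 - 67) + 2/215)*2 = (-26 + 2/215)*2 = -5588/215*2 = -11176/215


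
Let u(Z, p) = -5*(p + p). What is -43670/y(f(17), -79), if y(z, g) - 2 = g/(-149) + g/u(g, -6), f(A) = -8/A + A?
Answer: -390409800/10849 ≈ -35986.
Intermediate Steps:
u(Z, p) = -10*p
f(A) = A - 8/A
y(z, g) = 2 + 89*g/8940 (y(z, g) = 2 + (g/(-149) + g/((-10*(-6)))) = 2 + (g*(-1/149) + g/60) = 2 + (-g/149 + g*(1/60)) = 2 + (-g/149 + g/60) = 2 + 89*g/8940)
-43670/y(f(17), -79) = -43670/(2 + (89/8940)*(-79)) = -43670/(2 - 7031/8940) = -43670/10849/8940 = -43670*8940/10849 = -390409800/10849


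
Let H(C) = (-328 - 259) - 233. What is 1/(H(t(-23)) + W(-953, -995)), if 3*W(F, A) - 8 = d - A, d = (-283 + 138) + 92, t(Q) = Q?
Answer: -3/1510 ≈ -0.0019868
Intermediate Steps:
H(C) = -820 (H(C) = -587 - 233 = -820)
d = -53 (d = -145 + 92 = -53)
W(F, A) = -15 - A/3 (W(F, A) = 8/3 + (-53 - A)/3 = 8/3 + (-53/3 - A/3) = -15 - A/3)
1/(H(t(-23)) + W(-953, -995)) = 1/(-820 + (-15 - ⅓*(-995))) = 1/(-820 + (-15 + 995/3)) = 1/(-820 + 950/3) = 1/(-1510/3) = -3/1510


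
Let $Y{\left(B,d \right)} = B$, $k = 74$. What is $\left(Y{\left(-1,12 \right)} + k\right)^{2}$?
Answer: $5329$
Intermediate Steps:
$\left(Y{\left(-1,12 \right)} + k\right)^{2} = \left(-1 + 74\right)^{2} = 73^{2} = 5329$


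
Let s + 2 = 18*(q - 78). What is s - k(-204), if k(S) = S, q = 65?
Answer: -32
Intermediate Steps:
s = -236 (s = -2 + 18*(65 - 78) = -2 + 18*(-13) = -2 - 234 = -236)
s - k(-204) = -236 - 1*(-204) = -236 + 204 = -32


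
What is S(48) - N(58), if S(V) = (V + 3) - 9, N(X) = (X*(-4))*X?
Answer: 13498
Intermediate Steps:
N(X) = -4*X² (N(X) = (-4*X)*X = -4*X²)
S(V) = -6 + V (S(V) = (3 + V) - 9 = -6 + V)
S(48) - N(58) = (-6 + 48) - (-4)*58² = 42 - (-4)*3364 = 42 - 1*(-13456) = 42 + 13456 = 13498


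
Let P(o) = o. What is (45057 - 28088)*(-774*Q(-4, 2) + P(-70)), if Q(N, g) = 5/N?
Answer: 30459355/2 ≈ 1.5230e+7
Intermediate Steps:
(45057 - 28088)*(-774*Q(-4, 2) + P(-70)) = (45057 - 28088)*(-3870/(-4) - 70) = 16969*(-3870*(-1)/4 - 70) = 16969*(-774*(-5/4) - 70) = 16969*(1935/2 - 70) = 16969*(1795/2) = 30459355/2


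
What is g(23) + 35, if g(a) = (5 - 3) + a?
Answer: 60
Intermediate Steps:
g(a) = 2 + a
g(23) + 35 = (2 + 23) + 35 = 25 + 35 = 60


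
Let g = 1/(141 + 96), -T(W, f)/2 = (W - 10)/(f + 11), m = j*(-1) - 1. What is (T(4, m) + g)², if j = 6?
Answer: 506944/56169 ≈ 9.0253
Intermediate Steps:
m = -7 (m = 6*(-1) - 1 = -6 - 1 = -7)
T(W, f) = -2*(-10 + W)/(11 + f) (T(W, f) = -2*(W - 10)/(f + 11) = -2*(-10 + W)/(11 + f))
g = 1/237 ≈ 0.0042194
(T(4, m) + g)² = (2*(10 - 1*4)/(11 - 7) + 1/237)² = (2*(10 - 4)/4 + 1/237)² = (2*(¼)*6 + 1/237)² = (3 + 1/237)² = (712/237)² = 506944/56169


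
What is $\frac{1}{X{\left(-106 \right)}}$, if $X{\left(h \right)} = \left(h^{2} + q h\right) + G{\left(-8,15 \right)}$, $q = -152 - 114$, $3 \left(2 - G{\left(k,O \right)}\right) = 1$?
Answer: $\frac{3}{118301} \approx 2.5359 \cdot 10^{-5}$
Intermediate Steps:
$G{\left(k,O \right)} = \frac{5}{3}$ ($G{\left(k,O \right)} = 2 - \frac{1}{3} = \frac{5}{3}$)
$q = -266$
$X{\left(h \right)} = \frac{5}{3} + h^{2} - 266 h$ ($X{\left(h \right)} = \left(h^{2} - 266 h\right) + \frac{5}{3} = \frac{5}{3} + h^{2} - 266 h$)
$\frac{1}{X{\left(-106 \right)}} = \frac{1}{\frac{5}{3} + \left(-106\right)^{2} - -28196} = \frac{1}{\frac{5}{3} + 11236 + 28196} = \frac{1}{\frac{118301}{3}} = \frac{3}{118301}$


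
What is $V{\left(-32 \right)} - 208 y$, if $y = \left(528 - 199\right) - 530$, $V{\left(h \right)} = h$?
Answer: $41776$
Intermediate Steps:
$y = -201$ ($y = 329 - 530 = -201$)
$V{\left(-32 \right)} - 208 y = -32 - -41808 = -32 + 41808 = 41776$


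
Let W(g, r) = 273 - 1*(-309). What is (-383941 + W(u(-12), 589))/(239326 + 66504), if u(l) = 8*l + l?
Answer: -383359/305830 ≈ -1.2535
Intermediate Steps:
u(l) = 9*l
W(g, r) = 582 (W(g, r) = 273 + 309 = 582)
(-383941 + W(u(-12), 589))/(239326 + 66504) = (-383941 + 582)/(239326 + 66504) = -383359/305830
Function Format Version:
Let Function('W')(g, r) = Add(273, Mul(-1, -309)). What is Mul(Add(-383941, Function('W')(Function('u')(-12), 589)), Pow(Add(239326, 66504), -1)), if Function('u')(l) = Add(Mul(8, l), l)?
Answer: Rational(-383359, 305830) ≈ -1.2535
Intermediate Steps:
Function('u')(l) = Mul(9, l)
Function('W')(g, r) = 582 (Function('W')(g, r) = Add(273, 309) = 582)
Mul(Add(-383941, Function('W')(Function('u')(-12), 589)), Pow(Add(239326, 66504), -1)) = Mul(Add(-383941, 582), Pow(Add(239326, 66504), -1)) = Mul(-383359, Pow(305830, -1)) = Mul(-383359, Rational(1, 305830)) = Rational(-383359, 305830)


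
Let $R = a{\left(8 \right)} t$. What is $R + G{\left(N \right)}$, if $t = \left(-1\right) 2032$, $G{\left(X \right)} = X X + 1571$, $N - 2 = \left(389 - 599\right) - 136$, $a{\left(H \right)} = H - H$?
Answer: $119907$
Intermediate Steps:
$a{\left(H \right)} = 0$
$N = -344$ ($N = 2 + \left(\left(389 - 599\right) - 136\right) = 2 - 346 = -344$)
$G{\left(X \right)} = 1571 + X^{2}$ ($G{\left(X \right)} = X^{2} + 1571 = 1571 + X^{2}$)
$t = -2032$
$R = 0$ ($R = 0 \left(-2032\right) = 0$)
$R + G{\left(N \right)} = 0 + \left(1571 + \left(-344\right)^{2}\right) = 0 + \left(1571 + 118336\right) = 0 + 119907 = 119907$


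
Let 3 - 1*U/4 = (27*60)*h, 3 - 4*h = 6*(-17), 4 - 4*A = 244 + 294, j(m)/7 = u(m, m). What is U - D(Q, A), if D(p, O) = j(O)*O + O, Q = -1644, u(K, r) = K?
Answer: -1178841/4 ≈ -2.9471e+5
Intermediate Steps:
j(m) = 7*m
A = -267/2 (A = 1 - (244 + 294)/4 = 1 - ¼*538 = 1 - 269/2 = -267/2 ≈ -133.50)
h = 105/4 (h = ¾ - 3*(-17)/2 = ¾ - ¼*(-102) = ¾ + 51/2 = 105/4 ≈ 26.250)
D(p, O) = O + 7*O² (D(p, O) = (7*O)*O + O = 7*O² + O = O + 7*O²)
U = -170088 (U = 12 - 4*27*60*105/4 = 12 - 6480*105/4 = 12 - 4*42525 = 12 - 170100 = -170088)
U - D(Q, A) = -170088 - (-267)*(1 + 7*(-267/2))/2 = -170088 - (-267)*(1 - 1869/2)/2 = -170088 - (-267)*(-1867)/(2*2) = -170088 - 1*498489/4 = -170088 - 498489/4 = -1178841/4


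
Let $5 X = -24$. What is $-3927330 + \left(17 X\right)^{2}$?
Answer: $- \frac{98016786}{25} \approx -3.9207 \cdot 10^{6}$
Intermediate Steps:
$X = - \frac{24}{5}$ ($X = \frac{1}{5} \left(-24\right) = - \frac{24}{5} \approx -4.8$)
$-3927330 + \left(17 X\right)^{2} = -3927330 + \left(17 \left(- \frac{24}{5}\right)\right)^{2} = -3927330 + \left(- \frac{408}{5}\right)^{2} = -3927330 + \frac{166464}{25} = - \frac{98016786}{25}$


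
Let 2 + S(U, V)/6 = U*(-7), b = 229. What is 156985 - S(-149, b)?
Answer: 150739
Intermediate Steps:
S(U, V) = -12 - 42*U (S(U, V) = -12 + 6*(U*(-7)) = -12 + 6*(-7*U) = -12 - 42*U)
156985 - S(-149, b) = 156985 - (-12 - 42*(-149)) = 156985 - (-12 + 6258) = 156985 - 1*6246 = 156985 - 6246 = 150739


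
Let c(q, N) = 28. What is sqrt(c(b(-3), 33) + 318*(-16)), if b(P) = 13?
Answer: 2*I*sqrt(1265) ≈ 71.134*I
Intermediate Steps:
sqrt(c(b(-3), 33) + 318*(-16)) = sqrt(28 + 318*(-16)) = sqrt(28 - 5088) = sqrt(-5060) = 2*I*sqrt(1265)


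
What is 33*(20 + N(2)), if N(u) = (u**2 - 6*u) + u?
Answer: 462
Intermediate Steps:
N(u) = u**2 - 5*u
33*(20 + N(2)) = 33*(20 + 2*(-5 + 2)) = 33*(20 + 2*(-3)) = 33*(20 - 6) = 33*14 = 462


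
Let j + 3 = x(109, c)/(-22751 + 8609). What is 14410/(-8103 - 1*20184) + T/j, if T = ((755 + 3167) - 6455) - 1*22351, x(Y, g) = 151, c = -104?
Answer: 9953851283966/1204375599 ≈ 8264.7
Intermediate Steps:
T = -24884 (T = (3922 - 6455) - 22351 = -2533 - 22351 = -24884)
j = -42577/14142 (j = -3 + 151/(-22751 + 8609) = -3 + 151/(-14142) = -3 + 151*(-1/14142) = -3 - 151/14142 = -42577/14142 ≈ -3.0107)
14410/(-8103 - 1*20184) + T/j = 14410/(-8103 - 1*20184) - 24884/(-42577/14142) = 14410/(-8103 - 20184) - 24884*(-14142/42577) = 14410/(-28287) + 351909528/42577 = 14410*(-1/28287) + 351909528/42577 = -14410/28287 + 351909528/42577 = 9953851283966/1204375599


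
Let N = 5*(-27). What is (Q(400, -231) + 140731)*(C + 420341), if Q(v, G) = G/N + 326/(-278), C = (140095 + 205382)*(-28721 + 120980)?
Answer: 28057718866647269332/6255 ≈ 4.4856e+15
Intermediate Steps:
N = -135
C = 31873362543 (C = 345477*92259 = 31873362543)
Q(v, G) = -163/139 - G/135 (Q(v, G) = G/(-135) + 326/(-278) = G*(-1/135) + 326*(-1/278) = -G/135 - 163/139 = -163/139 - G/135)
(Q(400, -231) + 140731)*(C + 420341) = ((-163/139 - 1/135*(-231)) + 140731)*(31873362543 + 420341) = ((-163/139 + 77/45) + 140731)*31873782884 = (3368/6255 + 140731)*31873782884 = (880275773/6255)*31873782884 = 28057718866647269332/6255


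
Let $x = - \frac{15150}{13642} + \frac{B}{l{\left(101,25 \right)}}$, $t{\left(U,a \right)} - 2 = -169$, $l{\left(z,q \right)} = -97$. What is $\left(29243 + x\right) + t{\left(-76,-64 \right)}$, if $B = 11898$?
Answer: $\frac{19155866379}{661637} \approx 28952.0$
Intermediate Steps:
$t{\left(U,a \right)} = -167$ ($t{\left(U,a \right)} = 2 - 169 = -167$)
$x = - \frac{81891033}{661637}$ ($x = - \frac{15150}{13642} + \frac{11898}{-97} = \left(-15150\right) \frac{1}{13642} + 11898 \left(- \frac{1}{97}\right) = - \frac{7575}{6821} - \frac{11898}{97} = - \frac{81891033}{661637} \approx -123.77$)
$\left(29243 + x\right) + t{\left(-76,-64 \right)} = \left(29243 - \frac{81891033}{661637}\right) - 167 = \frac{19266359758}{661637} - 167 = \frac{19155866379}{661637}$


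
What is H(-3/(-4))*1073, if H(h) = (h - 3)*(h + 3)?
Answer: -144855/16 ≈ -9053.4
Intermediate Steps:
H(h) = (-3 + h)*(3 + h)
H(-3/(-4))*1073 = (-9 + (-3/(-4))²)*1073 = (-9 + (-3*(-¼))²)*1073 = (-9 + (¾)²)*1073 = (-9 + 9/16)*1073 = -135/16*1073 = -144855/16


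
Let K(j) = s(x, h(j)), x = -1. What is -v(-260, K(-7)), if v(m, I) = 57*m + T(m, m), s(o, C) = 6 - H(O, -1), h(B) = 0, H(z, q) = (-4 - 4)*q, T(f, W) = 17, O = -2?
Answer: 14803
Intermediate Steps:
H(z, q) = -8*q
s(o, C) = -2 (s(o, C) = 6 - (-8)*(-1) = 6 - 1*8 = 6 - 8 = -2)
K(j) = -2
v(m, I) = 17 + 57*m (v(m, I) = 57*m + 17 = 17 + 57*m)
-v(-260, K(-7)) = -(17 + 57*(-260)) = -(17 - 14820) = -1*(-14803) = 14803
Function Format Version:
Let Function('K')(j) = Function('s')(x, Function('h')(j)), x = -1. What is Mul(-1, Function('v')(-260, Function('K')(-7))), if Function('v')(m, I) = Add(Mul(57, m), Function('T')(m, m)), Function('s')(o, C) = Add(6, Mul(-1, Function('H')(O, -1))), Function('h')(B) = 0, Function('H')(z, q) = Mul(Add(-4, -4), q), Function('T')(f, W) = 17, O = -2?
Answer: 14803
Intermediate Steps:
Function('H')(z, q) = Mul(-8, q)
Function('s')(o, C) = -2 (Function('s')(o, C) = Add(6, Mul(-1, Mul(-8, -1))) = Add(6, Mul(-1, 8)) = Add(6, -8) = -2)
Function('K')(j) = -2
Function('v')(m, I) = Add(17, Mul(57, m)) (Function('v')(m, I) = Add(Mul(57, m), 17) = Add(17, Mul(57, m)))
Mul(-1, Function('v')(-260, Function('K')(-7))) = Mul(-1, Add(17, Mul(57, -260))) = Mul(-1, Add(17, -14820)) = Mul(-1, -14803) = 14803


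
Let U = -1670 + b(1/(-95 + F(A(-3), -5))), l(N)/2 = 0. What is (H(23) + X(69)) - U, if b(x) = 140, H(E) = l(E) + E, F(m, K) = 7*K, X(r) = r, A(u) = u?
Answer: 1622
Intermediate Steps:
l(N) = 0 (l(N) = 2*0 = 0)
H(E) = E (H(E) = 0 + E = E)
U = -1530 (U = -1670 + 140 = -1530)
(H(23) + X(69)) - U = (23 + 69) - 1*(-1530) = 92 + 1530 = 1622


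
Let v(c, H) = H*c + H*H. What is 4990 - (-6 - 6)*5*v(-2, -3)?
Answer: 5890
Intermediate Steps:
v(c, H) = H² + H*c (v(c, H) = H*c + H² = H² + H*c)
4990 - (-6 - 6)*5*v(-2, -3) = 4990 - (-6 - 6)*5*(-3*(-3 - 2)) = 4990 - (-12)*5*(-3*(-5)) = 4990 - (-12)*5*15 = 4990 - (-12)*75 = 4990 - 1*(-900) = 4990 + 900 = 5890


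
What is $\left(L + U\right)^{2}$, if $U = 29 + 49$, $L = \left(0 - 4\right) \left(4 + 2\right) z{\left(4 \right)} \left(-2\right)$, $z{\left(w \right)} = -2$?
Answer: $324$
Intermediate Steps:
$L = -96$ ($L = \left(0 - 4\right) \left(4 + 2\right) \left(-2\right) \left(-2\right) = \left(-4\right) 6 \left(-2\right) \left(-2\right) = \left(-24\right) \left(-2\right) \left(-2\right) = 48 \left(-2\right) = -96$)
$U = 78$
$\left(L + U\right)^{2} = \left(-96 + 78\right)^{2} = \left(-18\right)^{2} = 324$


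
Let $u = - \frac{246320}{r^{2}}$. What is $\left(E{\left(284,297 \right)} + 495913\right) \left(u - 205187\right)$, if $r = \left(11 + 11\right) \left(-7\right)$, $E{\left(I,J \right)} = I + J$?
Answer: $- \frac{604042198247682}{5929} \approx -1.0188 \cdot 10^{11}$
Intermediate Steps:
$r = -154$ ($r = 22 \left(-7\right) = -154$)
$u = - \frac{61580}{5929}$ ($u = - \frac{246320}{\left(-154\right)^{2}} = - \frac{246320}{23716} = \left(-246320\right) \frac{1}{23716} = - \frac{61580}{5929} \approx -10.386$)
$\left(E{\left(284,297 \right)} + 495913\right) \left(u - 205187\right) = \left(\left(284 + 297\right) + 495913\right) \left(- \frac{61580}{5929} - 205187\right) = \left(581 + 495913\right) \left(- \frac{1216615303}{5929}\right) = 496494 \left(- \frac{1216615303}{5929}\right) = - \frac{604042198247682}{5929}$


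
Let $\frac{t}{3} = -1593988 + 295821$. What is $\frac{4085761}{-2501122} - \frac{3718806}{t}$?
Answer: $- \frac{169508020511}{249759541798} \approx -0.67869$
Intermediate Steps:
$t = -3894501$ ($t = 3 \left(-1593988 + 295821\right) = 3 \left(-1298167\right) = -3894501$)
$\frac{4085761}{-2501122} - \frac{3718806}{t} = \frac{4085761}{-2501122} - \frac{3718806}{-3894501} = 4085761 \left(- \frac{1}{2501122}\right) - - \frac{95354}{99859} = - \frac{4085761}{2501122} + \frac{95354}{99859} = - \frac{169508020511}{249759541798}$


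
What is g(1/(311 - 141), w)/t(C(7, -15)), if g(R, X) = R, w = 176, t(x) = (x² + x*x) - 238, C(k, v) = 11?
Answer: 1/680 ≈ 0.0014706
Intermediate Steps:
t(x) = -238 + 2*x² (t(x) = (x² + x²) - 238 = 2*x² - 238 = -238 + 2*x²)
g(1/(311 - 141), w)/t(C(7, -15)) = 1/((311 - 141)*(-238 + 2*11²)) = 1/(170*(-238 + 2*121)) = 1/(170*(-238 + 242)) = (1/170)/4 = (1/170)*(¼) = 1/680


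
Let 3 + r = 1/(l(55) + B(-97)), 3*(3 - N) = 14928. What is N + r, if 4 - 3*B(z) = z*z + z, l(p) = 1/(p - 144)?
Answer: -4122193307/828415 ≈ -4976.0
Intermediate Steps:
N = -4973 (N = 3 - ⅓*14928 = 3 - 4976 = -4973)
l(p) = 1/(-144 + p)
B(z) = 4/3 - z/3 - z²/3 (B(z) = 4/3 - (z*z + z)/3 = 4/3 - (z² + z)/3 = 4/3 - (z + z²)/3 = 4/3 + (-z/3 - z²/3) = 4/3 - z/3 - z²/3)
r = -2485512/828415 (r = -3 + 1/(1/(-144 + 55) + (4/3 - ⅓*(-97) - ⅓*(-97)²)) = -3 + 1/(1/(-89) + (4/3 + 97/3 - ⅓*9409)) = -3 + 1/(-1/89 + (4/3 + 97/3 - 9409/3)) = -3 + 1/(-1/89 - 9308/3) = -3 + 1/(-828415/267) = -3 - 267/828415 = -2485512/828415 ≈ -3.0003)
N + r = -4973 - 2485512/828415 = -4122193307/828415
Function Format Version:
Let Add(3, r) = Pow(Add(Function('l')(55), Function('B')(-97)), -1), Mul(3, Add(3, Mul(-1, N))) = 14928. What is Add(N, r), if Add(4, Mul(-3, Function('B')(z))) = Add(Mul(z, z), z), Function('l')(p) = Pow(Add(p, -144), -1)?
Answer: Rational(-4122193307, 828415) ≈ -4976.0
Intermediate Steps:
N = -4973 (N = Add(3, Mul(Rational(-1, 3), 14928)) = Add(3, -4976) = -4973)
Function('l')(p) = Pow(Add(-144, p), -1)
Function('B')(z) = Add(Rational(4, 3), Mul(Rational(-1, 3), z), Mul(Rational(-1, 3), Pow(z, 2))) (Function('B')(z) = Add(Rational(4, 3), Mul(Rational(-1, 3), Add(Mul(z, z), z))) = Add(Rational(4, 3), Mul(Rational(-1, 3), Add(Pow(z, 2), z))) = Add(Rational(4, 3), Mul(Rational(-1, 3), Add(z, Pow(z, 2)))) = Add(Rational(4, 3), Add(Mul(Rational(-1, 3), z), Mul(Rational(-1, 3), Pow(z, 2)))) = Add(Rational(4, 3), Mul(Rational(-1, 3), z), Mul(Rational(-1, 3), Pow(z, 2))))
r = Rational(-2485512, 828415) (r = Add(-3, Pow(Add(Pow(Add(-144, 55), -1), Add(Rational(4, 3), Mul(Rational(-1, 3), -97), Mul(Rational(-1, 3), Pow(-97, 2)))), -1)) = Add(-3, Pow(Add(Pow(-89, -1), Add(Rational(4, 3), Rational(97, 3), Mul(Rational(-1, 3), 9409))), -1)) = Add(-3, Pow(Add(Rational(-1, 89), Add(Rational(4, 3), Rational(97, 3), Rational(-9409, 3))), -1)) = Add(-3, Pow(Add(Rational(-1, 89), Rational(-9308, 3)), -1)) = Add(-3, Pow(Rational(-828415, 267), -1)) = Add(-3, Rational(-267, 828415)) = Rational(-2485512, 828415) ≈ -3.0003)
Add(N, r) = Add(-4973, Rational(-2485512, 828415)) = Rational(-4122193307, 828415)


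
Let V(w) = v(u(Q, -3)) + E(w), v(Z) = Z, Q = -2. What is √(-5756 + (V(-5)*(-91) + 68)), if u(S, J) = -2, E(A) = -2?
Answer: 22*I*√11 ≈ 72.966*I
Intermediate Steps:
V(w) = -4 (V(w) = -2 - 2 = -4)
√(-5756 + (V(-5)*(-91) + 68)) = √(-5756 + (-4*(-91) + 68)) = √(-5756 + (364 + 68)) = √(-5756 + 432) = √(-5324) = 22*I*√11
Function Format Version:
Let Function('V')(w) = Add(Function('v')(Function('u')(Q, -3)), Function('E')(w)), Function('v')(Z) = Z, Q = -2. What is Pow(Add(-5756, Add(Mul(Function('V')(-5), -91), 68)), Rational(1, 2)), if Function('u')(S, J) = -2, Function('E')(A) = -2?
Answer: Mul(22, I, Pow(11, Rational(1, 2))) ≈ Mul(72.966, I)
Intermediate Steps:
Function('V')(w) = -4 (Function('V')(w) = Add(-2, -2) = -4)
Pow(Add(-5756, Add(Mul(Function('V')(-5), -91), 68)), Rational(1, 2)) = Pow(Add(-5756, Add(Mul(-4, -91), 68)), Rational(1, 2)) = Pow(Add(-5756, Add(364, 68)), Rational(1, 2)) = Pow(Add(-5756, 432), Rational(1, 2)) = Pow(-5324, Rational(1, 2)) = Mul(22, I, Pow(11, Rational(1, 2)))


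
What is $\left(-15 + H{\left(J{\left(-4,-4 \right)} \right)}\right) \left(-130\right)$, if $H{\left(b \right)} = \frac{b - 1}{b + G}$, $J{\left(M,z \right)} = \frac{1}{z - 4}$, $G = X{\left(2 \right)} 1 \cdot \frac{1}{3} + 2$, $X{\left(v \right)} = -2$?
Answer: $\frac{60060}{29} \approx 2071.0$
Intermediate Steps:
$G = \frac{4}{3}$ ($G = - 2 \cdot 1 \cdot \frac{1}{3} + 2 = \left(-2\right) \frac{1}{3} + 2 = - \frac{2}{3} + 2 = \frac{4}{3} \approx 1.3333$)
$J{\left(M,z \right)} = \frac{1}{-4 + z}$
$H{\left(b \right)} = \frac{-1 + b}{\frac{4}{3} + b}$ ($H{\left(b \right)} = \frac{b - 1}{b + \frac{4}{3}} = \frac{-1 + b}{\frac{4}{3} + b}$)
$\left(-15 + H{\left(J{\left(-4,-4 \right)} \right)}\right) \left(-130\right) = \left(-15 + \frac{3 \left(-1 + \frac{1}{-4 - 4}\right)}{4 + \frac{3}{-4 - 4}}\right) \left(-130\right) = \left(-15 + \frac{3 \left(-1 + \frac{1}{-8}\right)}{4 + \frac{3}{-8}}\right) \left(-130\right) = \left(-15 + \frac{3 \left(-1 - \frac{1}{8}\right)}{4 + 3 \left(- \frac{1}{8}\right)}\right) \left(-130\right) = \left(-15 + 3 \frac{1}{4 - \frac{3}{8}} \left(- \frac{9}{8}\right)\right) \left(-130\right) = \left(-15 + 3 \frac{1}{\frac{29}{8}} \left(- \frac{9}{8}\right)\right) \left(-130\right) = \left(-15 + 3 \cdot \frac{8}{29} \left(- \frac{9}{8}\right)\right) \left(-130\right) = \left(-15 - \frac{27}{29}\right) \left(-130\right) = \left(- \frac{462}{29}\right) \left(-130\right) = \frac{60060}{29}$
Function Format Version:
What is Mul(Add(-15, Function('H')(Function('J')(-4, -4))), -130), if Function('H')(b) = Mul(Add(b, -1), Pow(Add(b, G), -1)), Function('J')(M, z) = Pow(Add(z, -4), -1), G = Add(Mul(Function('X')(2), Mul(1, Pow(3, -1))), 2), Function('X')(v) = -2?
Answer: Rational(60060, 29) ≈ 2071.0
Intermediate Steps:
G = Rational(4, 3) (G = Add(Mul(-2, Mul(1, Pow(3, -1))), 2) = Add(Mul(-2, Mul(1, Rational(1, 3))), 2) = Add(Mul(-2, Rational(1, 3)), 2) = Add(Rational(-2, 3), 2) = Rational(4, 3) ≈ 1.3333)
Function('J')(M, z) = Pow(Add(-4, z), -1)
Function('H')(b) = Mul(Pow(Add(Rational(4, 3), b), -1), Add(-1, b)) (Function('H')(b) = Mul(Add(b, -1), Pow(Add(b, Rational(4, 3)), -1)) = Mul(Add(-1, b), Pow(Add(Rational(4, 3), b), -1)) = Mul(Pow(Add(Rational(4, 3), b), -1), Add(-1, b)))
Mul(Add(-15, Function('H')(Function('J')(-4, -4))), -130) = Mul(Add(-15, Mul(3, Pow(Add(4, Mul(3, Pow(Add(-4, -4), -1))), -1), Add(-1, Pow(Add(-4, -4), -1)))), -130) = Mul(Add(-15, Mul(3, Pow(Add(4, Mul(3, Pow(-8, -1))), -1), Add(-1, Pow(-8, -1)))), -130) = Mul(Add(-15, Mul(3, Pow(Add(4, Mul(3, Rational(-1, 8))), -1), Add(-1, Rational(-1, 8)))), -130) = Mul(Add(-15, Mul(3, Pow(Add(4, Rational(-3, 8)), -1), Rational(-9, 8))), -130) = Mul(Add(-15, Mul(3, Pow(Rational(29, 8), -1), Rational(-9, 8))), -130) = Mul(Add(-15, Mul(3, Rational(8, 29), Rational(-9, 8))), -130) = Mul(Add(-15, Rational(-27, 29)), -130) = Mul(Rational(-462, 29), -130) = Rational(60060, 29)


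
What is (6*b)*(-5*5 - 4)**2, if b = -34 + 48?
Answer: 70644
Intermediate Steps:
b = 14
(6*b)*(-5*5 - 4)**2 = (6*14)*(-5*5 - 4)**2 = 84*(-25 - 4)**2 = 84*(-29)**2 = 84*841 = 70644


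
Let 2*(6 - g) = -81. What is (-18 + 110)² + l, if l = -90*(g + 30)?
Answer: 1579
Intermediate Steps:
g = 93/2 (g = 6 - ½*(-81) = 6 + 81/2 = 93/2 ≈ 46.500)
l = -6885 (l = -90*(93/2 + 30) = -90*153/2 = -6885)
(-18 + 110)² + l = (-18 + 110)² - 6885 = 92² - 6885 = 8464 - 6885 = 1579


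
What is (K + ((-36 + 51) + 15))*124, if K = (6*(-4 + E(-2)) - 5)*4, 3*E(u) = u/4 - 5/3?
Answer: -38440/3 ≈ -12813.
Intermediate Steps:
E(u) = -5/9 + u/12 (E(u) = (u/4 - 5/3)/3 = (-5/3 + u/4)/3 = -5/9 + u/12)
K = -400/3 (K = (6*(-4 + (-5/9 + (1/12)*(-2))) - 5)*4 = (6*(-4 + (-5/9 - ⅙)) - 5)*4 = (6*(-4 - 13/18) - 5)*4 = (6*(-85/18) - 5)*4 = (-85/3 - 5)*4 = -100/3*4 = -400/3 ≈ -133.33)
(K + ((-36 + 51) + 15))*124 = (-400/3 + ((-36 + 51) + 15))*124 = (-400/3 + (15 + 15))*124 = (-400/3 + 30)*124 = -310/3*124 = -38440/3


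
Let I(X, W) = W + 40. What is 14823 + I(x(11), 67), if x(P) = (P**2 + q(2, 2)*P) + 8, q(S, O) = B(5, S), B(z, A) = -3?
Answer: 14930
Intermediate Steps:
q(S, O) = -3
x(P) = 8 + P**2 - 3*P (x(P) = (P**2 - 3*P) + 8 = 8 + P**2 - 3*P)
I(X, W) = 40 + W
14823 + I(x(11), 67) = 14823 + (40 + 67) = 14823 + 107 = 14930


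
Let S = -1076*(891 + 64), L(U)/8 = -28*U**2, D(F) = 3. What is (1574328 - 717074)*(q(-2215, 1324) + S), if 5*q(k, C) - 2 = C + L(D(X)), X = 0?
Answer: -881015366372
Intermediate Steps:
L(U) = -224*U**2 (L(U) = 8*(-28*U**2) = -224*U**2)
S = -1027580 (S = -1076*955 = -1027580)
q(k, C) = -2014/5 + C/5 (q(k, C) = 2/5 + (C - 224*3**2)/5 = 2/5 + (C - 224*9)/5 = 2/5 + (C - 2016)/5 = 2/5 + (-2016 + C)/5 = 2/5 + (-2016/5 + C/5) = -2014/5 + C/5)
(1574328 - 717074)*(q(-2215, 1324) + S) = (1574328 - 717074)*((-2014/5 + (1/5)*1324) - 1027580) = 857254*((-2014/5 + 1324/5) - 1027580) = 857254*(-138 - 1027580) = 857254*(-1027718) = -881015366372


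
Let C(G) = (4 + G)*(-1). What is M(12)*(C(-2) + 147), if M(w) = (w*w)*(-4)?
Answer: -83520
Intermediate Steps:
M(w) = -4*w² (M(w) = w²*(-4) = -4*w²)
C(G) = -4 - G
M(12)*(C(-2) + 147) = (-4*12²)*((-4 - 1*(-2)) + 147) = (-4*144)*((-4 + 2) + 147) = -576*(-2 + 147) = -576*145 = -83520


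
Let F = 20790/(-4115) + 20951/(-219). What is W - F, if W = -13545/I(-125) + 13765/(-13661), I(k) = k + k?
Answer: 259530054881/1686450450 ≈ 153.89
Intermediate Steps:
I(k) = 2*k
F = -248675/2469 (F = 20790*(-1/4115) + 20951*(-1/219) = -4158/823 - 287/3 = -248675/2469 ≈ -100.72)
W = 36319399/683050 (W = -13545/(2*(-125)) + 13765/(-13661) = -13545/(-250) + 13765*(-1/13661) = -13545*(-1/250) - 13765/13661 = 2709/50 - 13765/13661 = 36319399/683050 ≈ 53.172)
W - F = 36319399/683050 - 1*(-248675/2469) = 36319399/683050 + 248675/2469 = 259530054881/1686450450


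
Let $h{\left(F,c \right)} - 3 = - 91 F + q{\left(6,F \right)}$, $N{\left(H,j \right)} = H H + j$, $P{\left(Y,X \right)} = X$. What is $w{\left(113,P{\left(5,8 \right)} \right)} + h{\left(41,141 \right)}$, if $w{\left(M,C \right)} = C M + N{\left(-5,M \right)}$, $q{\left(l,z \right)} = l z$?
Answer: $-2440$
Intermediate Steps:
$N{\left(H,j \right)} = j + H^{2}$ ($N{\left(H,j \right)} = H^{2} + j = j + H^{2}$)
$h{\left(F,c \right)} = 3 - 85 F$ ($h{\left(F,c \right)} = 3 + \left(- 91 F + 6 F\right) = 3 - 85 F$)
$w{\left(M,C \right)} = 25 + M + C M$ ($w{\left(M,C \right)} = C M + \left(M + \left(-5\right)^{2}\right) = C M + \left(M + 25\right) = C M + \left(25 + M\right) = 25 + M + C M$)
$w{\left(113,P{\left(5,8 \right)} \right)} + h{\left(41,141 \right)} = \left(25 + 113 + 8 \cdot 113\right) + \left(3 - 3485\right) = \left(25 + 113 + 904\right) + \left(3 - 3485\right) = 1042 - 3482 = -2440$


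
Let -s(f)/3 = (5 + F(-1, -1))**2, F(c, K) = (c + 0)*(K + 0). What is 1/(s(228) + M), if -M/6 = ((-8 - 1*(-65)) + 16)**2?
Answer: -1/32082 ≈ -3.1170e-5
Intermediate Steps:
F(c, K) = K*c (F(c, K) = c*K = K*c)
s(f) = -108 (s(f) = -3*(5 - 1*(-1))**2 = -3*(5 + 1)**2 = -3*6**2 = -3*36 = -108)
M = -31974 (M = -6*((-8 - 1*(-65)) + 16)**2 = -6*((-8 + 65) + 16)**2 = -6*(57 + 16)**2 = -6*73**2 = -6*5329 = -31974)
1/(s(228) + M) = 1/(-108 - 31974) = 1/(-32082) = -1/32082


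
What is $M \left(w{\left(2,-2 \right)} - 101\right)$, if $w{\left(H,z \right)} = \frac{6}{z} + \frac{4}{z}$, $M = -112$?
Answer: $11872$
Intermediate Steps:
$w{\left(H,z \right)} = \frac{10}{z}$
$M \left(w{\left(2,-2 \right)} - 101\right) = - 112 \left(\frac{10}{-2} - 101\right) = - 112 \left(10 \left(- \frac{1}{2}\right) - 101\right) = - 112 \left(-5 - 101\right) = \left(-112\right) \left(-106\right) = 11872$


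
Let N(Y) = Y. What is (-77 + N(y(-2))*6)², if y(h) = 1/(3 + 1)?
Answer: 22801/4 ≈ 5700.3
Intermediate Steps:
y(h) = ¼ (y(h) = 1/4 = ¼)
(-77 + N(y(-2))*6)² = (-77 + (¼)*6)² = (-77 + 3/2)² = (-151/2)² = 22801/4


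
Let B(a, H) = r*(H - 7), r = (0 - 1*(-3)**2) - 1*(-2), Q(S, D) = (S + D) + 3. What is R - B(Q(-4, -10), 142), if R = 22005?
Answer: 22950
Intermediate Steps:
Q(S, D) = 3 + D + S (Q(S, D) = (D + S) + 3 = 3 + D + S)
r = -7 (r = (0 - 1*9) + 2 = (0 - 9) + 2 = -9 + 2 = -7)
B(a, H) = 49 - 7*H (B(a, H) = -7*(H - 7) = -7*(-7 + H) = 49 - 7*H)
R - B(Q(-4, -10), 142) = 22005 - (49 - 7*142) = 22005 - (49 - 994) = 22005 - 1*(-945) = 22005 + 945 = 22950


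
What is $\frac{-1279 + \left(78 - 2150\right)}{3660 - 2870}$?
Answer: $- \frac{3351}{790} \approx -4.2418$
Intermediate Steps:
$\frac{-1279 + \left(78 - 2150\right)}{3660 - 2870} = \frac{-1279 - 2072}{790} = \left(-3351\right) \frac{1}{790} = - \frac{3351}{790}$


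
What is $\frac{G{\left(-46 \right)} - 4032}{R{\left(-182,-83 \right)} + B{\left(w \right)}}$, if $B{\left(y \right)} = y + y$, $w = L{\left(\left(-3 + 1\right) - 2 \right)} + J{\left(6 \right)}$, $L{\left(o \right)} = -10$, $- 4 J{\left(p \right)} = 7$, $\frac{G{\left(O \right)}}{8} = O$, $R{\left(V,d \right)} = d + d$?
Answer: $\frac{8800}{379} \approx 23.219$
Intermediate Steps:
$R{\left(V,d \right)} = 2 d$
$G{\left(O \right)} = 8 O$
$J{\left(p \right)} = - \frac{7}{4}$ ($J{\left(p \right)} = \left(- \frac{1}{4}\right) 7 = - \frac{7}{4}$)
$w = - \frac{47}{4}$ ($w = -10 - \frac{7}{4} = - \frac{47}{4} \approx -11.75$)
$B{\left(y \right)} = 2 y$
$\frac{G{\left(-46 \right)} - 4032}{R{\left(-182,-83 \right)} + B{\left(w \right)}} = \frac{8 \left(-46\right) - 4032}{2 \left(-83\right) + 2 \left(- \frac{47}{4}\right)} = \frac{-368 - 4032}{-166 - \frac{47}{2}} = - \frac{4400}{- \frac{379}{2}} = \left(-4400\right) \left(- \frac{2}{379}\right) = \frac{8800}{379}$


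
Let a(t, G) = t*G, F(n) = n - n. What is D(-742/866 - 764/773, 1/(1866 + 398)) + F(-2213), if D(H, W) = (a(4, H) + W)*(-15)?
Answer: 83889084165/757781176 ≈ 110.70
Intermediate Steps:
F(n) = 0
a(t, G) = G*t
D(H, W) = -60*H - 15*W (D(H, W) = (H*4 + W)*(-15) = (4*H + W)*(-15) = (W + 4*H)*(-15) = -60*H - 15*W)
D(-742/866 - 764/773, 1/(1866 + 398)) + F(-2213) = (-60*(-742/866 - 764/773) - 15/(1866 + 398)) + 0 = (-60*(-742*1/866 - 764*1/773) - 15/2264) + 0 = (-60*(-371/433 - 764/773) - 15*1/2264) + 0 = (-60*(-617595/334709) - 15/2264) + 0 = (37055700/334709 - 15/2264) + 0 = 83889084165/757781176 + 0 = 83889084165/757781176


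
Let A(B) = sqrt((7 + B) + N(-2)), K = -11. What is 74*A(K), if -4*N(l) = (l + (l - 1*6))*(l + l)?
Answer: 74*I*sqrt(14) ≈ 276.88*I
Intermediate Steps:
N(l) = -l*(-6 + 2*l)/2 (N(l) = -(l + (l - 1*6))*(l + l)/4 = -(l + (l - 6))*2*l/4 = -(l + (-6 + l))*2*l/4 = -(-6 + 2*l)*2*l/4 = -l*(-6 + 2*l)/2)
A(B) = sqrt(-3 + B) (A(B) = sqrt((7 + B) - 2*(3 - 1*(-2))) = sqrt((7 + B) - 2*(3 + 2)) = sqrt((7 + B) - 2*5) = sqrt((7 + B) - 10) = sqrt(-3 + B))
74*A(K) = 74*sqrt(-3 - 11) = 74*sqrt(-14) = 74*(I*sqrt(14)) = 74*I*sqrt(14)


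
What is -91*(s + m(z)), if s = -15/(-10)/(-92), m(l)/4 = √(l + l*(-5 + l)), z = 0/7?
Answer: 273/184 ≈ 1.4837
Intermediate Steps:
z = 0 (z = 0*(⅐) = 0)
m(l) = 4*√(l + l*(-5 + l))
s = -3/184 (s = -15*(-⅒)*(-1/92) = (3/2)*(-1/92) = -3/184 ≈ -0.016304)
-91*(s + m(z)) = -91*(-3/184 + 4*√(0*(-4 + 0))) = -91*(-3/184 + 4*√(0*(-4))) = -91*(-3/184 + 4*√0) = -91*(-3/184 + 4*0) = -91*(-3/184 + 0) = -91*(-3/184) = 273/184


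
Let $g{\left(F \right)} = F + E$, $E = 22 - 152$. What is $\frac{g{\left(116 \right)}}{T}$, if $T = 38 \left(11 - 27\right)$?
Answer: $\frac{7}{304} \approx 0.023026$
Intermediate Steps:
$T = -608$ ($T = 38 \left(-16\right) = -608$)
$E = -130$ ($E = 22 - 152 = -130$)
$g{\left(F \right)} = -130 + F$ ($g{\left(F \right)} = F - 130 = -130 + F$)
$\frac{g{\left(116 \right)}}{T} = \frac{-130 + 116}{-608} = \left(-14\right) \left(- \frac{1}{608}\right) = \frac{7}{304}$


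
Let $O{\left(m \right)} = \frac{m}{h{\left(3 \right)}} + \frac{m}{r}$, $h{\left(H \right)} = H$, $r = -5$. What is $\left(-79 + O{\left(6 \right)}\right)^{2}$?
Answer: $\frac{152881}{25} \approx 6115.2$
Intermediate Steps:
$O{\left(m \right)} = \frac{2 m}{15}$ ($O{\left(m \right)} = \frac{m}{3} + \frac{m}{-5} = m \frac{1}{3} + m \left(- \frac{1}{5}\right) = \frac{m}{3} - \frac{m}{5} = \frac{2 m}{15}$)
$\left(-79 + O{\left(6 \right)}\right)^{2} = \left(-79 + \frac{2}{15} \cdot 6\right)^{2} = \left(-79 + \frac{4}{5}\right)^{2} = \left(- \frac{391}{5}\right)^{2} = \frac{152881}{25}$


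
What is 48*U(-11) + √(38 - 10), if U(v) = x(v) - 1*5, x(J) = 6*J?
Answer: -3408 + 2*√7 ≈ -3402.7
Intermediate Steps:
U(v) = -5 + 6*v (U(v) = 6*v - 1*5 = 6*v - 5 = -5 + 6*v)
48*U(-11) + √(38 - 10) = 48*(-5 + 6*(-11)) + √(38 - 10) = 48*(-5 - 66) + √28 = 48*(-71) + 2*√7 = -3408 + 2*√7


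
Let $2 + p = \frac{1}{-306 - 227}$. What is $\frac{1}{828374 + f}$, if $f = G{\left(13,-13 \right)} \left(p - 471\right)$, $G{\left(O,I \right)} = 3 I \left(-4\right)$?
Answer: $\frac{41}{30938014} \approx 1.3252 \cdot 10^{-6}$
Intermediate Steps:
$G{\left(O,I \right)} = - 12 I$
$p = - \frac{1067}{533}$ ($p = -2 + \frac{1}{-306 - 227} = -2 + \frac{1}{-533} = -2 - \frac{1}{533} = - \frac{1067}{533} \approx -2.0019$)
$f = - \frac{3025320}{41}$ ($f = \left(-12\right) \left(-13\right) \left(- \frac{1067}{533} - 471\right) = 156 \left(- \frac{252110}{533}\right) = - \frac{3025320}{41} \approx -73788.0$)
$\frac{1}{828374 + f} = \frac{1}{828374 - \frac{3025320}{41}} = \frac{1}{\frac{30938014}{41}} = \frac{41}{30938014}$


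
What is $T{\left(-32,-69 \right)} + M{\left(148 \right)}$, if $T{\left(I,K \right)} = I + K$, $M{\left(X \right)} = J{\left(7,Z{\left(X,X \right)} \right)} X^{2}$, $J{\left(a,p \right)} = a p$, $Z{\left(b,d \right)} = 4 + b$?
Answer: $23305755$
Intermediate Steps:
$M{\left(X \right)} = X^{2} \left(28 + 7 X\right)$ ($M{\left(X \right)} = 7 \left(4 + X\right) X^{2} = \left(28 + 7 X\right) X^{2} = X^{2} \left(28 + 7 X\right)$)
$T{\left(-32,-69 \right)} + M{\left(148 \right)} = \left(-32 - 69\right) + 7 \cdot 148^{2} \left(4 + 148\right) = -101 + 7 \cdot 21904 \cdot 152 = -101 + 23305856 = 23305755$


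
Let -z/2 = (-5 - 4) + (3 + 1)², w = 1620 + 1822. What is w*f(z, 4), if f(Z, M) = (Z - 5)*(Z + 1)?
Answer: 850174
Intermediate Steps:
w = 3442
z = -14 (z = -2*((-5 - 4) + (3 + 1)²) = -2*(-9 + 4²) = -2*(-9 + 16) = -2*7 = -14)
f(Z, M) = (1 + Z)*(-5 + Z) (f(Z, M) = (-5 + Z)*(1 + Z) = (1 + Z)*(-5 + Z))
w*f(z, 4) = 3442*(-5 + (-14)² - 4*(-14)) = 3442*(-5 + 196 + 56) = 3442*247 = 850174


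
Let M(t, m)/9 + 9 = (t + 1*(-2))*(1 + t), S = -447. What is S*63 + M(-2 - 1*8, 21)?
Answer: -27270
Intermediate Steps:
M(t, m) = -81 + 9*(1 + t)*(-2 + t) (M(t, m) = -81 + 9*((t + 1*(-2))*(1 + t)) = -81 + 9*((t - 2)*(1 + t)) = -81 + 9*((-2 + t)*(1 + t)) = -81 + 9*((1 + t)*(-2 + t)) = -81 + 9*(1 + t)*(-2 + t))
S*63 + M(-2 - 1*8, 21) = -447*63 + (-99 - 9*(-2 - 1*8) + 9*(-2 - 1*8)**2) = -28161 + (-99 - 9*(-2 - 8) + 9*(-2 - 8)**2) = -28161 + (-99 - 9*(-10) + 9*(-10)**2) = -28161 + (-99 + 90 + 9*100) = -28161 + (-99 + 90 + 900) = -28161 + 891 = -27270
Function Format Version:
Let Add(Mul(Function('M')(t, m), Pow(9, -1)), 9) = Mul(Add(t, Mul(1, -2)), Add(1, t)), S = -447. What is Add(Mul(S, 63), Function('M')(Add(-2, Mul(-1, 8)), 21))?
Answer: -27270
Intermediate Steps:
Function('M')(t, m) = Add(-81, Mul(9, Add(1, t), Add(-2, t))) (Function('M')(t, m) = Add(-81, Mul(9, Mul(Add(t, Mul(1, -2)), Add(1, t)))) = Add(-81, Mul(9, Mul(Add(t, -2), Add(1, t)))) = Add(-81, Mul(9, Mul(Add(-2, t), Add(1, t)))) = Add(-81, Mul(9, Mul(Add(1, t), Add(-2, t)))) = Add(-81, Mul(9, Add(1, t), Add(-2, t))))
Add(Mul(S, 63), Function('M')(Add(-2, Mul(-1, 8)), 21)) = Add(Mul(-447, 63), Add(-99, Mul(-9, Add(-2, Mul(-1, 8))), Mul(9, Pow(Add(-2, Mul(-1, 8)), 2)))) = Add(-28161, Add(-99, Mul(-9, Add(-2, -8)), Mul(9, Pow(Add(-2, -8), 2)))) = Add(-28161, Add(-99, Mul(-9, -10), Mul(9, Pow(-10, 2)))) = Add(-28161, Add(-99, 90, Mul(9, 100))) = Add(-28161, Add(-99, 90, 900)) = Add(-28161, 891) = -27270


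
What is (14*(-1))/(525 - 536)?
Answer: 14/11 ≈ 1.2727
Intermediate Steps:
(14*(-1))/(525 - 536) = -14/(-11) = -1/11*(-14) = 14/11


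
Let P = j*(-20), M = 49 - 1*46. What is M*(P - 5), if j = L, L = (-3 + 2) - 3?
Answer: 225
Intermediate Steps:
M = 3 (M = 49 - 46 = 3)
L = -4 (L = -1 - 3 = -4)
j = -4
P = 80 (P = -4*(-20) = 80)
M*(P - 5) = 3*(80 - 5) = 3*75 = 225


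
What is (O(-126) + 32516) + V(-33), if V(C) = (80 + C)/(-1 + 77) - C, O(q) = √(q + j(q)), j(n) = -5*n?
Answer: 2473771/76 + 6*√14 ≈ 32572.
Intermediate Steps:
O(q) = 2*√(-q) (O(q) = √(q - 5*q) = √(-4*q) = 2*√(-q))
V(C) = 20/19 - 75*C/76 (V(C) = (80 + C)/76 - C = (80 + C)*(1/76) - C = (20/19 + C/76) - C = 20/19 - 75*C/76)
(O(-126) + 32516) + V(-33) = (2*√(-1*(-126)) + 32516) + (20/19 - 75/76*(-33)) = (2*√126 + 32516) + (20/19 + 2475/76) = (2*(3*√14) + 32516) + 2555/76 = (6*√14 + 32516) + 2555/76 = (32516 + 6*√14) + 2555/76 = 2473771/76 + 6*√14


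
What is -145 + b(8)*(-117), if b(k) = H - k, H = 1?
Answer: 674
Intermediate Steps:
b(k) = 1 - k
-145 + b(8)*(-117) = -145 + (1 - 1*8)*(-117) = -145 + (1 - 8)*(-117) = -145 - 7*(-117) = -145 + 819 = 674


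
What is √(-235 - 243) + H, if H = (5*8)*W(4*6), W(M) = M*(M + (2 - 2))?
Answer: 23040 + I*√478 ≈ 23040.0 + 21.863*I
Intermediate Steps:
W(M) = M² (W(M) = M*(M + 0) = M*M = M²)
H = 23040 (H = (5*8)*(4*6)² = 40*24² = 40*576 = 23040)
√(-235 - 243) + H = √(-235 - 243) + 23040 = √(-478) + 23040 = I*√478 + 23040 = 23040 + I*√478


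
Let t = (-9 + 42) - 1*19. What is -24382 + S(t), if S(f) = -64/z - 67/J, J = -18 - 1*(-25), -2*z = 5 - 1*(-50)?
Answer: -9389859/385 ≈ -24389.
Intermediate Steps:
z = -55/2 (z = -(5 - 1*(-50))/2 = -(5 + 50)/2 = -1/2*55 = -55/2 ≈ -27.500)
J = 7 (J = -18 + 25 = 7)
t = 14 (t = 33 - 19 = 14)
S(f) = -2789/385 (S(f) = -64/(-55/2) - 67/7 = -64*(-2/55) - 67*1/7 = 128/55 - 67/7 = -2789/385)
-24382 + S(t) = -24382 - 2789/385 = -9389859/385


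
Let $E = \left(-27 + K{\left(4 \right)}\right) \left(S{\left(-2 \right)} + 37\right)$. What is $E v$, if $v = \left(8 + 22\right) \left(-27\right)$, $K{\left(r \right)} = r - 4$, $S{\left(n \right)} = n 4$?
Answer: $634230$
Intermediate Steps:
$S{\left(n \right)} = 4 n$
$K{\left(r \right)} = -4 + r$
$v = -810$ ($v = 30 \left(-27\right) = -810$)
$E = -783$ ($E = \left(-27 + \left(-4 + 4\right)\right) \left(4 \left(-2\right) + 37\right) = \left(-27 + 0\right) \left(-8 + 37\right) = \left(-27\right) 29 = -783$)
$E v = \left(-783\right) \left(-810\right) = 634230$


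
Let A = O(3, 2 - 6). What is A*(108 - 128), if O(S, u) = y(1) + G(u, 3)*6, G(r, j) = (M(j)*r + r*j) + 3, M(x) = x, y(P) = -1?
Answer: 2540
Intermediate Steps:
G(r, j) = 3 + 2*j*r (G(r, j) = (j*r + r*j) + 3 = (j*r + j*r) + 3 = 2*j*r + 3 = 3 + 2*j*r)
O(S, u) = 17 + 36*u (O(S, u) = -1 + (3 + 2*3*u)*6 = -1 + (3 + 6*u)*6 = -1 + (18 + 36*u) = 17 + 36*u)
A = -127 (A = 17 + 36*(2 - 6) = 17 + 36*(-4) = 17 - 144 = -127)
A*(108 - 128) = -127*(108 - 128) = -127*(-20) = 2540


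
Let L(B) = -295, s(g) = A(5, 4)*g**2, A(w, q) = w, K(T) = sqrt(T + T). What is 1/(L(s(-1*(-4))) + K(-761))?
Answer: -295/88547 - I*sqrt(1522)/88547 ≈ -0.0033316 - 0.00044059*I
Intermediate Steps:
K(T) = sqrt(2)*sqrt(T) (K(T) = sqrt(2*T) = sqrt(2)*sqrt(T))
s(g) = 5*g**2
1/(L(s(-1*(-4))) + K(-761)) = 1/(-295 + sqrt(2)*sqrt(-761)) = 1/(-295 + sqrt(2)*(I*sqrt(761))) = 1/(-295 + I*sqrt(1522))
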